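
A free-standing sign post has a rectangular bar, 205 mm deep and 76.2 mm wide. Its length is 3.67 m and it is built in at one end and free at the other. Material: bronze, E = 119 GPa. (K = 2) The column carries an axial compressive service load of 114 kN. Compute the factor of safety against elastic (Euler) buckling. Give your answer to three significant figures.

Buckling occurs about the weak axis: I_min = h·b³/12 with b = 76.2 mm (the shorter side).
I_min = 205×76.2³/12 = 7.559×10^6 mm⁴
I = 7.559×10^6 mm⁴ = 7.559×10^-6 m⁴
Effective length L_e = K·L = 2 × 3.67 = 7.340 m
P_cr = π²EI / L_e² = π² × 119×10⁹ × 7.559×10^-6 / 7.340² = 1.648×10^5 N
Factor of safety n = P_cr / P = 164.78 / 114 = 1.45

n ≈ 1.45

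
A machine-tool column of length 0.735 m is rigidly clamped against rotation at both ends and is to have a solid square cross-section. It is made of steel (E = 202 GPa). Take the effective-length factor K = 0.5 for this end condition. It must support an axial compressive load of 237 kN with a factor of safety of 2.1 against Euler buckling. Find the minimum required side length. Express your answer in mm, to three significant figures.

a ≈ 25.2 mm

Required P_cr = n·P = 2.1 × 237 = 497.7 kN
L_e = K·L = 0.5 × 0.735 = 0.3675 m
Required I = P_cr·L_e²/(π²E) = 4.977×10^5 × 0.3675² / (π² × 2.02×10^11) = 3.372×10^-8 m⁴
I_req = 3.372×10^4 mm⁴
Solid square: I = a⁴/12  ⇒  a = (12I)^(1/4) = (12×3.372×10^4)^(1/4) = 25.2 mm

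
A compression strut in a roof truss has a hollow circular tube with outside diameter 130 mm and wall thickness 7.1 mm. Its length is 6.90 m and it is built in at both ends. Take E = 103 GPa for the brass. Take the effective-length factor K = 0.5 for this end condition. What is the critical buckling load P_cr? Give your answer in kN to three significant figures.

P_cr ≈ 444 kN

Inner diameter d_i = 130 − 2×7.1 = 115.8 mm
I = π(d_o⁴ − d_i⁴)/64 = π(130⁴ − 115.8⁴)/64 = 5.193×10^6 mm⁴
I = 5.193×10^6 mm⁴ = 5.193×10^-6 m⁴
Effective length L_e = K·L = 0.5 × 6.90 = 3.450 m
P_cr = π²EI / L_e² = π² × 103×10⁹ × 5.193×10^-6 / 3.450² = 4.435×10^5 N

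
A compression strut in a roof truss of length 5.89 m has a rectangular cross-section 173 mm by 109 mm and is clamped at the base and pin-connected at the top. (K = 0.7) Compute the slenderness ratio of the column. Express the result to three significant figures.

λ ≈ 131

For a rectangle r_min = b/√12 = 109/√12 = 31.47 mm
L_e = K·L = 0.7 × 5.89 m = 4.123 m = 4123.0 mm
λ = L_e / r_min = 4123.0 / 31.47 = 131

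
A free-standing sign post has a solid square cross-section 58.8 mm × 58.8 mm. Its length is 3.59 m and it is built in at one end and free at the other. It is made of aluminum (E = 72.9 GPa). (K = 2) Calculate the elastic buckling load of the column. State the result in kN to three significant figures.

P_cr ≈ 13.9 kN

I = a⁴/12 = 58.8⁴/12 = 9.962×10^5 mm⁴
I = 9.962×10^5 mm⁴ = 9.962×10^-7 m⁴
Effective length L_e = K·L = 2 × 3.59 = 7.180 m
P_cr = π²EI / L_e² = π² × 72.9×10⁹ × 9.962×10^-7 / 7.180² = 1.390×10^4 N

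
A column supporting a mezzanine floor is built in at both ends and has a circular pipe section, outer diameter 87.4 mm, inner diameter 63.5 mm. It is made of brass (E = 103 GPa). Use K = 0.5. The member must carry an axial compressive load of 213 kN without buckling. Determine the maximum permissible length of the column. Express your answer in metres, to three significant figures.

L_max ≈ 6.28 m

d_o = 87.4 mm, d_i = 63.5 mm
I = π(d_o⁴ − d_i⁴)/64 = π(87.4⁴ − 63.50⁴)/64 = 2.066×10^6 mm⁴
I = 2.066×10^-6 m⁴
At the buckling limit P_cr = P = 2.130×10^5 N
From P_cr = π²EI/(K·L)²:  L = (1/K)·√(π²EI/P_cr) = (1/0.5)·√(π²×1.03×10^11×2.066×10^-6/2.130×10^5)
L = 6.28 m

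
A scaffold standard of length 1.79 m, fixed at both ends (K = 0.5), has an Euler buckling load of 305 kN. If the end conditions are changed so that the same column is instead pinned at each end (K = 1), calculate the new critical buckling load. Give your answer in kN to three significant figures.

P_cr ∝ 1/K², so P_cr,new = P_cr,old × (K_old/K_new)² = 305 × (0.5/1)²
= 305 × 0.2500 = 76.2 kN

P_cr ≈ 76.2 kN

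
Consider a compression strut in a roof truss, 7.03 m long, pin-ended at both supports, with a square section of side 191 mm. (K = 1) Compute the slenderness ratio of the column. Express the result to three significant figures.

For a square r = a/√12 = 191/√12 = 55.14 mm
L_e = K·L = 1 × 7.03 m = 7.030 m = 7030.0 mm
λ = L_e / r_min = 7030.0 / 55.14 = 128

λ ≈ 128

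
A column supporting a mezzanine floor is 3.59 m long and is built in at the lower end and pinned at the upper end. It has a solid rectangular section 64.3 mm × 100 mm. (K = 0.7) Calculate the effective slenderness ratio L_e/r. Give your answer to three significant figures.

Buckling occurs about the weak axis: I_min = h·b³/12 with b = 64.3 mm (the shorter side).
I_min = 100×64.3³/12 = 2.215×10^6 mm⁴
A = 6.430×10^3 mm²;  r_min = √(I/A) = √(2.215×10^6/6.430×10^3) = 18.56 mm
L_e = K·L = 0.7 × 3.59 m = 2.513 m = 2513.0 mm
λ = L_e / r_min = 2513.0 / 18.56 = 135

λ ≈ 135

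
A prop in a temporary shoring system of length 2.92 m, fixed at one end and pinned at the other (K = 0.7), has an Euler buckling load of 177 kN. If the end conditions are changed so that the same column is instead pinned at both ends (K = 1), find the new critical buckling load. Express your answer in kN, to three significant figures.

P_cr ∝ 1/K², so P_cr,new = P_cr,old × (K_old/K_new)² = 177 × (0.7/1)²
= 177 × 0.4900 = 86.7 kN

P_cr ≈ 86.7 kN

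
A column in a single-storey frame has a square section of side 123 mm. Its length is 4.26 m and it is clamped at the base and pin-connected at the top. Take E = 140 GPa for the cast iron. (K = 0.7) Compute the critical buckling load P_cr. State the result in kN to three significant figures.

I = a⁴/12 = 123⁴/12 = 1.907×10^7 mm⁴
I = 1.907×10^7 mm⁴ = 1.907×10^-5 m⁴
Effective length L_e = K·L = 0.7 × 4.26 = 2.982 m
P_cr = π²EI / L_e² = π² × 140×10⁹ × 1.907×10^-5 / 2.982² = 2.964×10^6 N

P_cr ≈ 2960 kN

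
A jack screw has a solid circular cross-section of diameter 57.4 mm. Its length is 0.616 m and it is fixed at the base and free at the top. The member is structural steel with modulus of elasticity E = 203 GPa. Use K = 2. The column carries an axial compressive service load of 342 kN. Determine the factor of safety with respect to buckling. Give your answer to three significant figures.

I = πd⁴/64 = π×57.4⁴/64 = 5.329×10^5 mm⁴
I = 5.329×10^5 mm⁴ = 5.329×10^-7 m⁴
Effective length L_e = K·L = 2 × 0.616 = 1.232 m
P_cr = π²EI / L_e² = π² × 203×10⁹ × 5.329×10^-7 / 1.232² = 7.034×10^5 N
Factor of safety n = P_cr / P = 703.38 / 342 = 2.06

n ≈ 2.06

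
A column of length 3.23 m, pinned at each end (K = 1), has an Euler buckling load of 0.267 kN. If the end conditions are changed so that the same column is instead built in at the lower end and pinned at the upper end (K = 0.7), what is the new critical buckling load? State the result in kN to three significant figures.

P_cr ∝ 1/K², so P_cr,new = P_cr,old × (K_old/K_new)² = 0.267 × (1/0.7)²
= 0.267 × 2.041 = 0.545 kN

P_cr ≈ 0.545 kN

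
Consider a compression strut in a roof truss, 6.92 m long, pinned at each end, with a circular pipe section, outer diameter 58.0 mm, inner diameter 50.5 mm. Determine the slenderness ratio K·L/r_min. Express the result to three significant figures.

λ ≈ 360

d_o = 58.0 mm, d_i = 50.5 mm
I = π(d_o⁴ − d_i⁴)/64 = π(58.0⁴ − 50.50⁴)/64 = 2.362×10^5 mm⁴
A = 639.1 mm²;  r_min = √(I/A) = √(2.362×10^5/639.1) = 19.23 mm
L_e = K·L = 1 × 6.92 m = 6.920 m = 6920.0 mm
λ = L_e / r_min = 6920.0 / 19.23 = 360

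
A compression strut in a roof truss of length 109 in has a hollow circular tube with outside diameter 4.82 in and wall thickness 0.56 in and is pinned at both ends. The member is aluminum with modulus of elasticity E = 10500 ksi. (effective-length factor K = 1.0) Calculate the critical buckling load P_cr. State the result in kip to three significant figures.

Inner diameter d_i = 4.82 − 2×0.56 = 3.700 in
I = π(d_o⁴ − d_i⁴)/64 = π(4.82⁴ − 3.700⁴)/64 = 17.29 in⁴
Effective length L_e = K·L = 1 × 109 = 109.0 in
P_cr = π²EI / L_e² = π² × 10500×10³ × 17.29 / 109.0² = 1.509×10^5 lb

P_cr ≈ 151 kip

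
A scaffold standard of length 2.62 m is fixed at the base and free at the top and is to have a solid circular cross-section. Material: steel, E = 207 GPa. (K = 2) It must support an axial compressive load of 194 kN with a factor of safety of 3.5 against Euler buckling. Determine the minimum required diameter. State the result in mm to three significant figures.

d ≈ 117 mm

Required P_cr = n·P = 3.5 × 194 = 679.0 kN
L_e = K·L = 2 × 2.62 = 5.240 m
Required I = P_cr·L_e²/(π²E) = 6.790×10^5 × 5.240² / (π² × 2.07×10^11) = 9.126×10^-6 m⁴
I_req = 9.126×10^6 mm⁴
Solid circle: I = πd⁴/64  ⇒  d = (64I/π)^(1/4) = (64×9.126×10^6/π)^(1/4) = 117 mm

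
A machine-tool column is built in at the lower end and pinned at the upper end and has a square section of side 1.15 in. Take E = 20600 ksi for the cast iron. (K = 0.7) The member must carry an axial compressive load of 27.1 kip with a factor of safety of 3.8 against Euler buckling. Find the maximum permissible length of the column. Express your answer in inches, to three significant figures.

L_max ≈ 24.2 in

I = a⁴/12 = 1.15⁴/12 = 0.1458 in⁴
Required critical load P_cr = n·P = 3.8 × 27.1 = 103.0 kip = 1.030×10^5 lb
From P_cr = π²EI/(K·L)²:  L = (1/K)·√(π²EI/P_cr) = (1/0.7)·√(π²×2.06×10^7×0.1458/1.030×10^5)
L = 24.2 in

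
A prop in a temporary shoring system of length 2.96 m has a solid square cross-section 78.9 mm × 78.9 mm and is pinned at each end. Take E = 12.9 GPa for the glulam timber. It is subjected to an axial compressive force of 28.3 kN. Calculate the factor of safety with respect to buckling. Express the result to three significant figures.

n ≈ 1.66

I = a⁴/12 = 78.9⁴/12 = 3.229×10^6 mm⁴
I = 3.229×10^6 mm⁴ = 3.229×10^-6 m⁴
Effective length L_e = K·L = 1 × 2.96 = 2.960 m
P_cr = π²EI / L_e² = π² × 12.9×10⁹ × 3.229×10^-6 / 2.960² = 4.693×10^4 N
Factor of safety n = P_cr / P = 46.928 / 28.3 = 1.66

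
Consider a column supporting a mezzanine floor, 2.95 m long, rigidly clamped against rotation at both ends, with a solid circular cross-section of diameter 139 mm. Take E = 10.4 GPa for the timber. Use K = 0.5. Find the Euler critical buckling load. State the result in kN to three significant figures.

P_cr ≈ 865 kN

I = πd⁴/64 = π×139⁴/64 = 1.832×10^7 mm⁴
I = 1.832×10^7 mm⁴ = 1.832×10^-5 m⁴
Effective length L_e = K·L = 0.5 × 2.95 = 1.475 m
P_cr = π²EI / L_e² = π² × 10.4×10⁹ × 1.832×10^-5 / 1.475² = 8.645×10^5 N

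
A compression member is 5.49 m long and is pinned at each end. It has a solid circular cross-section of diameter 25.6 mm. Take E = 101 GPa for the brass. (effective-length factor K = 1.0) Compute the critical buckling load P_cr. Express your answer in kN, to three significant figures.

I = πd⁴/64 = π×25.6⁴/64 = 2.108×10^4 mm⁴
I = 2.108×10^4 mm⁴ = 2.108×10^-8 m⁴
Effective length L_e = K·L = 1 × 5.49 = 5.490 m
P_cr = π²EI / L_e² = π² × 101×10⁹ × 2.108×10^-8 / 5.490² = 697.3 N

P_cr ≈ 0.697 kN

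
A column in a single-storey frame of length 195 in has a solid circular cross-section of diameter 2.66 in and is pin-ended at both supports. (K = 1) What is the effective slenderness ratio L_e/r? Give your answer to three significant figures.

λ ≈ 293

I = πd⁴/64 = π×2.66⁴/64 = 2.458 in⁴
A = 5.557 in²;  r_min = √(I/A) = √(2.458/5.557) = 0.6650 in
L_e = K·L = 1 × 195 = 195.0 in
λ = L_e / r_min = 195.00 / 0.6650 = 293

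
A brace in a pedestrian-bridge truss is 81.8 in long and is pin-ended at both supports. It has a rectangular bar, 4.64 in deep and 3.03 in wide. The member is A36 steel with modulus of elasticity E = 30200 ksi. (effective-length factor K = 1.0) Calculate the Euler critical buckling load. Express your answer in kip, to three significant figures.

Buckling occurs about the weak axis: I_min = h·b³/12 with b = 3.03 in (the shorter side).
I_min = 4.64×3.03³/12 = 10.76 in⁴
Effective length L_e = K·L = 1 × 81.8 = 81.80 in
P_cr = π²EI / L_e² = π² × 30200×10³ × 10.76 / 81.80² = 4.791×10^5 lb

P_cr ≈ 479 kip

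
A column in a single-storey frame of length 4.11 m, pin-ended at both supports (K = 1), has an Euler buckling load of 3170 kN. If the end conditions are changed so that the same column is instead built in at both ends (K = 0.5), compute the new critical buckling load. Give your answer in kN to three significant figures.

P_cr ≈ 12700 kN

P_cr ∝ 1/K², so P_cr,new = P_cr,old × (K_old/K_new)² = 3170 × (1/0.5)²
= 3170 × 4.000 = 12700 kN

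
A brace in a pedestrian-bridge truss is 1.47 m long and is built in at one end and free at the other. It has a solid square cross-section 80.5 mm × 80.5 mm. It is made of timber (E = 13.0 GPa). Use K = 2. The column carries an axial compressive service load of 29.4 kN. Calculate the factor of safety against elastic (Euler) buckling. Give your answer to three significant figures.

I = a⁴/12 = 80.5⁴/12 = 3.499×10^6 mm⁴
I = 3.499×10^6 mm⁴ = 3.499×10^-6 m⁴
Effective length L_e = K·L = 2 × 1.47 = 2.940 m
P_cr = π²EI / L_e² = π² × 13.0×10⁹ × 3.499×10^-6 / 2.940² = 5.195×10^4 N
Factor of safety n = P_cr / P = 51.946 / 29.4 = 1.77

n ≈ 1.77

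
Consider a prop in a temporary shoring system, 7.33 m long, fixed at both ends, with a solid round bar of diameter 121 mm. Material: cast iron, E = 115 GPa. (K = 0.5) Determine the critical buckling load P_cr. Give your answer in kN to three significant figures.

P_cr ≈ 889 kN

I = πd⁴/64 = π×121⁴/64 = 1.052×10^7 mm⁴
I = 1.052×10^7 mm⁴ = 1.052×10^-5 m⁴
Effective length L_e = K·L = 0.5 × 7.33 = 3.665 m
P_cr = π²EI / L_e² = π² × 115×10⁹ × 1.052×10^-5 / 3.665² = 8.891×10^5 N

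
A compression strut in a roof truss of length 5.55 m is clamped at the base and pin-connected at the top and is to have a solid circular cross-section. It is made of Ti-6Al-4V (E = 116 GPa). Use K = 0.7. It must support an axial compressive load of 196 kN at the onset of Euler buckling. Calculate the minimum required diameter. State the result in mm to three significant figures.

L_e = K·L = 0.7 × 5.55 = 3.885 m
Required I = P_cr·L_e²/(π²E) = 1.960×10^5 × 3.885² / (π² × 1.16×10^11) = 2.584×10^-6 m⁴
I_req = 2.584×10^6 mm⁴
Solid circle: I = πd⁴/64  ⇒  d = (64I/π)^(1/4) = (64×2.584×10^6/π)^(1/4) = 85.2 mm

d ≈ 85.2 mm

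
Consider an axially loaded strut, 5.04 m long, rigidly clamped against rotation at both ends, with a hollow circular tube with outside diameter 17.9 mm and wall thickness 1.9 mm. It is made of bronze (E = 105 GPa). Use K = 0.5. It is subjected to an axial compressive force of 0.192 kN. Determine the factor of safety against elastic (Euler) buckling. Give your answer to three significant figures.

n ≈ 2.63

Inner diameter d_i = 17.9 − 2×1.9 = 14.10 mm
I = π(d_o⁴ − d_i⁴)/64 = π(17.9⁴ − 14.10⁴)/64 = 3.099×10^3 mm⁴
I = 3.099×10^3 mm⁴ = 3.099×10^-9 m⁴
Effective length L_e = K·L = 0.5 × 5.04 = 2.520 m
P_cr = π²EI / L_e² = π² × 105×10⁹ × 3.099×10^-9 / 2.520² = 505.8 N
Factor of safety n = P_cr / P = 0.50576 / 0.192 = 2.63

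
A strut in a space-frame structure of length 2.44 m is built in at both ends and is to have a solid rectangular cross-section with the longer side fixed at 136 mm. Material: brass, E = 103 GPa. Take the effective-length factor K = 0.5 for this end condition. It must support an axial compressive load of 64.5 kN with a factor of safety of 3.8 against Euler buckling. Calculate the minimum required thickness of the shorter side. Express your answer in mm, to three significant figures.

Required P_cr = n·P = 3.8 × 64.5 = 245.1 kN
L_e = K·L = 0.5 × 2.44 = 1.220 m
Required I = P_cr·L_e²/(π²E) = 2.451×10^5 × 1.220² / (π² × 1.03×10^11) = 3.589×10^-7 m⁴
I_req = 3.589×10^5 mm⁴
Rectangle, weak axis: I_min = h·b³/12 with h = 136 mm fixed  ⇒  b = (12I/h)^(1/3) = 31.6 mm

b ≈ 31.6 mm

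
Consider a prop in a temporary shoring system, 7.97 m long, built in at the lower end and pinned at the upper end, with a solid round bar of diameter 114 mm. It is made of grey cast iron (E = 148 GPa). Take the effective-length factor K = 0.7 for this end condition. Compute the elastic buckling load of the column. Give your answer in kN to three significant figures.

P_cr ≈ 389 kN

I = πd⁴/64 = π×114⁴/64 = 8.291×10^6 mm⁴
I = 8.291×10^6 mm⁴ = 8.291×10^-6 m⁴
Effective length L_e = K·L = 0.7 × 7.97 = 5.579 m
P_cr = π²EI / L_e² = π² × 148×10⁹ × 8.291×10^-6 / 5.579² = 3.891×10^5 N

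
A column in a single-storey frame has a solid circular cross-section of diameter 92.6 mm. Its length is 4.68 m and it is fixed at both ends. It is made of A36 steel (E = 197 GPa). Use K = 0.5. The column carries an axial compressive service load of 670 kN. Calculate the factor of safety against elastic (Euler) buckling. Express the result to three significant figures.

n ≈ 1.91

I = πd⁴/64 = π×92.6⁴/64 = 3.609×10^6 mm⁴
I = 3.609×10^6 mm⁴ = 3.609×10^-6 m⁴
Effective length L_e = K·L = 0.5 × 4.68 = 2.340 m
P_cr = π²EI / L_e² = π² × 197×10⁹ × 3.609×10^-6 / 2.340² = 1.282×10^6 N
Factor of safety n = P_cr / P = 1281.6 / 670 = 1.91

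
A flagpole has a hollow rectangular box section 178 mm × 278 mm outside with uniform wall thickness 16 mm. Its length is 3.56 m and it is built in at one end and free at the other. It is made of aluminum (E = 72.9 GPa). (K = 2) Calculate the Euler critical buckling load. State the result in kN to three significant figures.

Inner dimensions: h_i = 278 − 2×16 = 246.0 mm, b_i = 178 − 2×16 = 146.0 mm
Weak-axis I_min = (h_o·b_o³ − h_i·b_i³)/12 with b_o = 178, b_i = 146.0 mm (shorter outer/inner sides).
I_min = (278×178³ − 246.0×146.0³)/12 = 6.686×10^7 mm⁴
I = 6.686×10^7 mm⁴ = 6.686×10^-5 m⁴
Effective length L_e = K·L = 2 × 3.56 = 7.120 m
P_cr = π²EI / L_e² = π² × 72.9×10⁹ × 6.686×10^-5 / 7.120² = 9.489×10^5 N

P_cr ≈ 949 kN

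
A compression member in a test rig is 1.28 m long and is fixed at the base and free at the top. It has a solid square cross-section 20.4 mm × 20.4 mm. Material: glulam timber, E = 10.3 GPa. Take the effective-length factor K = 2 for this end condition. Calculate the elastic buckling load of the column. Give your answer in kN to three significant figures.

I = a⁴/12 = 20.4⁴/12 = 1.443×10^4 mm⁴
I = 1.443×10^4 mm⁴ = 1.443×10^-8 m⁴
Effective length L_e = K·L = 2 × 1.28 = 2.560 m
P_cr = π²EI / L_e² = π² × 10.3×10⁹ × 1.443×10^-8 / 2.560² = 223.9 N

P_cr ≈ 0.224 kN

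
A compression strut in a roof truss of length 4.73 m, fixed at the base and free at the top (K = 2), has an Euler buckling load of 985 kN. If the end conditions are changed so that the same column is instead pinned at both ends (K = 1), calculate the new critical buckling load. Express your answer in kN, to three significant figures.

P_cr ∝ 1/K², so P_cr,new = P_cr,old × (K_old/K_new)² = 985 × (2/1)²
= 985 × 4.000 = 3940 kN

P_cr ≈ 3940 kN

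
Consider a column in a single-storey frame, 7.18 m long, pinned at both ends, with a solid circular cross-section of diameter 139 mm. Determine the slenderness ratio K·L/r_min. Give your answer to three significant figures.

λ ≈ 207

I = πd⁴/64 = π×139⁴/64 = 1.832×10^7 mm⁴
A = 1.517×10^4 mm²;  r_min = √(I/A) = √(1.832×10^7/1.517×10^4) = 34.75 mm
L_e = K·L = 1 × 7.18 m = 7.180 m = 7180.0 mm
λ = L_e / r_min = 7180.0 / 34.75 = 207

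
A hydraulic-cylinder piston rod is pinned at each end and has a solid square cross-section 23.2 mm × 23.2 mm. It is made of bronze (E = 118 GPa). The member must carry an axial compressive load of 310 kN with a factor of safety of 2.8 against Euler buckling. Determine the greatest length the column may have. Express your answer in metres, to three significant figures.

I = a⁴/12 = 23.2⁴/12 = 2.414×10^4 mm⁴
I = 2.414×10^-8 m⁴
Required critical load P_cr = n·P = 2.8 × 310 = 868.0 kN = 8.680×10^5 N
From P_cr = π²EI/(K·L)²:  L = (1/K)·√(π²EI/P_cr) = (1/1)·√(π²×1.18×10^11×2.414×10^-8/8.680×10^5)
L = 0.180 m

L_max ≈ 0.180 m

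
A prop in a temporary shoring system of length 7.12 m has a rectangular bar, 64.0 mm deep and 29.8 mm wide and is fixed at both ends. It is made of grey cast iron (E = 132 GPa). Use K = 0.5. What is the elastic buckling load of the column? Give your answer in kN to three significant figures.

Buckling occurs about the weak axis: I_min = h·b³/12 with b = 29.8 mm (the shorter side).
I_min = 64.0×29.8³/12 = 1.411×10^5 mm⁴
I = 1.411×10^5 mm⁴ = 1.411×10^-7 m⁴
Effective length L_e = K·L = 0.5 × 7.12 = 3.560 m
P_cr = π²EI / L_e² = π² × 132×10⁹ × 1.411×10^-7 / 3.560² = 1.451×10^4 N

P_cr ≈ 14.5 kN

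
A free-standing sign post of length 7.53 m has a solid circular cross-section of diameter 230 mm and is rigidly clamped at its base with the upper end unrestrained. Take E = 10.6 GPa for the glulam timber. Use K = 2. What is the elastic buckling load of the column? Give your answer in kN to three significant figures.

I = πd⁴/64 = π×230⁴/64 = 1.374×10^8 mm⁴
I = 1.374×10^8 mm⁴ = 1.374×10^-4 m⁴
Effective length L_e = K·L = 2 × 7.53 = 15.06 m
P_cr = π²EI / L_e² = π² × 10.6×10⁹ × 1.374×10^-4 / 15.06² = 6.336×10^4 N

P_cr ≈ 63.4 kN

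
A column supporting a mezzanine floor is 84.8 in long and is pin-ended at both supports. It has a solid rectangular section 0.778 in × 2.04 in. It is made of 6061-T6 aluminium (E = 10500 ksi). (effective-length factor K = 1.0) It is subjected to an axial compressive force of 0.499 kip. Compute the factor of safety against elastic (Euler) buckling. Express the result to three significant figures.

n ≈ 2.31

Buckling occurs about the weak axis: I_min = h·b³/12 with b = 0.778 in (the shorter side).
I_min = 2.04×0.778³/12 = 8.005×10^-2 in⁴
Effective length L_e = K·L = 1 × 84.8 = 84.80 in
P_cr = π²EI / L_e² = π² × 10500×10³ × 8.005×10^-2 / 84.80² = 1.154×10^3 lb
Factor of safety n = P_cr / P = 1.1537 / 0.499 = 2.31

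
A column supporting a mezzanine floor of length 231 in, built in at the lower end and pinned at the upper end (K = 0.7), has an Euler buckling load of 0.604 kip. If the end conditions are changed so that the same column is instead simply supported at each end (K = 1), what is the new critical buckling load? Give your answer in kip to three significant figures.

P_cr ∝ 1/K², so P_cr,new = P_cr,old × (K_old/K_new)² = 0.604 × (0.7/1)²
= 0.604 × 0.4900 = 0.296 kip

P_cr ≈ 0.296 kip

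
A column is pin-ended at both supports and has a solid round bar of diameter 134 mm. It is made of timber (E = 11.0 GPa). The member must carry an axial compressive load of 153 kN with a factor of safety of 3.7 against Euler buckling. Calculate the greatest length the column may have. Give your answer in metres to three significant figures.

I = πd⁴/64 = π×134⁴/64 = 1.583×10^7 mm⁴
I = 1.583×10^-5 m⁴
Required critical load P_cr = n·P = 3.7 × 153 = 566.1 kN = 5.661×10^5 N
From P_cr = π²EI/(K·L)²:  L = (1/K)·√(π²EI/P_cr) = (1/1)·√(π²×1.10×10^10×1.583×10^-5/5.661×10^5)
L = 1.74 m

L_max ≈ 1.74 m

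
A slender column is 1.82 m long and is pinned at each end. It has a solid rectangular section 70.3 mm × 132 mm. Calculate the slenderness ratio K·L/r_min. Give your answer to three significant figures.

Buckling occurs about the weak axis: I_min = h·b³/12 with b = 70.3 mm (the shorter side).
I_min = 132×70.3³/12 = 3.822×10^6 mm⁴
A = 9.280×10^3 mm²;  r_min = √(I/A) = √(3.822×10^6/9.280×10^3) = 20.29 mm
L_e = K·L = 1 × 1.82 m = 1.820 m = 1820.0 mm
λ = L_e / r_min = 1820.0 / 20.29 = 89.7

λ ≈ 89.7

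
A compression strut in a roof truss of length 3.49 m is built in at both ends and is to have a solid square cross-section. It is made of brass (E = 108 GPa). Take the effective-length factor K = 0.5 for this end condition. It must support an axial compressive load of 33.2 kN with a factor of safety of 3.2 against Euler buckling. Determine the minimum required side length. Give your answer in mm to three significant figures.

Required P_cr = n·P = 3.2 × 33.2 = 106.2 kN
L_e = K·L = 0.5 × 3.49 = 1.745 m
Required I = P_cr·L_e²/(π²E) = 1.062×10^5 × 1.745² / (π² × 1.08×10^11) = 3.035×10^-7 m⁴
I_req = 3.035×10^5 mm⁴
Solid square: I = a⁴/12  ⇒  a = (12I)^(1/4) = (12×3.035×10^5)^(1/4) = 43.7 mm

a ≈ 43.7 mm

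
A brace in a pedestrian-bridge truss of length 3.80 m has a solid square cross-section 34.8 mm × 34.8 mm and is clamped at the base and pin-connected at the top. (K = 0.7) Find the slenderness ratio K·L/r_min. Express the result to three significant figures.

λ ≈ 265

I = a⁴/12 = 34.8⁴/12 = 1.222×10^5 mm⁴
A = 1.211×10^3 mm²;  r_min = √(I/A) = √(1.222×10^5/1.211×10^3) = 10.05 mm
L_e = K·L = 0.7 × 3.80 m = 2.660 m = 2660.0 mm
λ = L_e / r_min = 2660.0 / 10.05 = 265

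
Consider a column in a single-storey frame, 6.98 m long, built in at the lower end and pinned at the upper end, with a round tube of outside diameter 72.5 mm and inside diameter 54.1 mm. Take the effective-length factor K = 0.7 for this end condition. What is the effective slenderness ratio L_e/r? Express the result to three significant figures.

d_o = 72.5 mm, d_i = 54.1 mm
I = π(d_o⁴ − d_i⁴)/64 = π(72.5⁴ − 54.10⁴)/64 = 9.357×10^5 mm⁴
A = 1.830×10^3 mm²;  r_min = √(I/A) = √(9.357×10^5/1.830×10^3) = 22.62 mm
L_e = K·L = 0.7 × 6.98 m = 4.886 m = 4886.0 mm
λ = L_e / r_min = 4886.0 / 22.62 = 216

λ ≈ 216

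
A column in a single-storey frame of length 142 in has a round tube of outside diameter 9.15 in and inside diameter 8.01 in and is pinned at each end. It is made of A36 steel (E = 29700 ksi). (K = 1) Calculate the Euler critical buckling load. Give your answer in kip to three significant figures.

d_o = 9.15 in, d_i = 8.01 in
I = π(d_o⁴ − d_i⁴)/64 = π(9.15⁴ − 8.010⁴)/64 = 142.0 in⁴
Effective length L_e = K·L = 1 × 142 = 142.0 in
P_cr = π²EI / L_e² = π² × 29700×10³ × 142.0 / 142.0² = 2.064×10^6 lb

P_cr ≈ 2060 kip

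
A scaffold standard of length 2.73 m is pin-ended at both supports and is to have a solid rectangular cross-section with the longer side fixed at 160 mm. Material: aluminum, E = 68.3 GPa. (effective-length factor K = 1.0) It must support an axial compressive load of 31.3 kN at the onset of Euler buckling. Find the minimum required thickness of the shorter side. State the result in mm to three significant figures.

b ≈ 29.6 mm

L_e = K·L = 1 × 2.73 = 2.730 m
Required I = P_cr·L_e²/(π²E) = 3.130×10^4 × 2.730² / (π² × 6.83×10^10) = 3.461×10^-7 m⁴
I_req = 3.461×10^5 mm⁴
Rectangle, weak axis: I_min = h·b³/12 with h = 160 mm fixed  ⇒  b = (12I/h)^(1/3) = 29.6 mm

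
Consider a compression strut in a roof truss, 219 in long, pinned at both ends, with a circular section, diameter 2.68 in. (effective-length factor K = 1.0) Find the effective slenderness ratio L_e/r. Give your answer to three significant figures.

λ ≈ 327

I = πd⁴/64 = π×2.68⁴/64 = 2.532 in⁴
A = 5.641 in²;  r_min = √(I/A) = √(2.532/5.641) = 0.6700 in
L_e = K·L = 1 × 219 = 219.0 in
λ = L_e / r_min = 219.00 / 0.6700 = 327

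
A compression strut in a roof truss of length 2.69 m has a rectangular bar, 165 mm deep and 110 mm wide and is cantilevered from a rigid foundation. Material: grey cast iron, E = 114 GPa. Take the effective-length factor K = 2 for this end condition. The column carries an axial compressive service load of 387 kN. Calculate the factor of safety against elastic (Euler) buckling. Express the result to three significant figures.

Buckling occurs about the weak axis: I_min = h·b³/12 with b = 110 mm (the shorter side).
I_min = 165×110³/12 = 1.830×10^7 mm⁴
I = 1.830×10^7 mm⁴ = 1.830×10^-5 m⁴
Effective length L_e = K·L = 2 × 2.69 = 5.380 m
P_cr = π²EI / L_e² = π² × 114×10⁹ × 1.830×10^-5 / 5.380² = 7.114×10^5 N
Factor of safety n = P_cr / P = 711.41 / 387 = 1.84

n ≈ 1.84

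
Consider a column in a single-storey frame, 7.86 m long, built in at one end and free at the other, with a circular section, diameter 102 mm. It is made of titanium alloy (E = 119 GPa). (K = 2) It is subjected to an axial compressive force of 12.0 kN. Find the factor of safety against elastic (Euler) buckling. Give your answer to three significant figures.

n ≈ 2.10

I = πd⁴/64 = π×102⁴/64 = 5.313×10^6 mm⁴
I = 5.313×10^6 mm⁴ = 5.313×10^-6 m⁴
Effective length L_e = K·L = 2 × 7.86 = 15.72 m
P_cr = π²EI / L_e² = π² × 119×10⁹ × 5.313×10^-6 / 15.72² = 2.525×10^4 N
Factor of safety n = P_cr / P = 25.253 / 12.0 = 2.10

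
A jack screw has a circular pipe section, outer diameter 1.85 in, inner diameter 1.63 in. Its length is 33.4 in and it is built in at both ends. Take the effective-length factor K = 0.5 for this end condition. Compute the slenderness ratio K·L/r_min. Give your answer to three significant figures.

λ ≈ 27.1

d_o = 1.85 in, d_i = 1.63 in
I = π(d_o⁴ − d_i⁴)/64 = π(1.85⁴ − 1.630⁴)/64 = 0.2285 in⁴
A = 0.6013 in²;  r_min = √(I/A) = √(0.2285/0.6013) = 0.6164 in
L_e = K·L = 0.5 × 33.4 = 16.70 in
λ = L_e / r_min = 16.700 / 0.6164 = 27.1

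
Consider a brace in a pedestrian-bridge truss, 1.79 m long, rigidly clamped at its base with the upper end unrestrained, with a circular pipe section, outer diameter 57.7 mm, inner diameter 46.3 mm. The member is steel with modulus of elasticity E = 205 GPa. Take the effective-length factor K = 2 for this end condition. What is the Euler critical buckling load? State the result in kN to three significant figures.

d_o = 57.7 mm, d_i = 46.3 mm
I = π(d_o⁴ − d_i⁴)/64 = π(57.7⁴ − 46.30⁴)/64 = 3.185×10^5 mm⁴
I = 3.185×10^5 mm⁴ = 3.185×10^-7 m⁴
Effective length L_e = K·L = 2 × 1.79 = 3.580 m
P_cr = π²EI / L_e² = π² × 205×10⁹ × 3.185×10^-7 / 3.580² = 5.028×10^4 N

P_cr ≈ 50.3 kN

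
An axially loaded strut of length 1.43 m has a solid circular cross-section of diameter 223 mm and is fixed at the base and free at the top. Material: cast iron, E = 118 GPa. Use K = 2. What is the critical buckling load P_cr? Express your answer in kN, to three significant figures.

P_cr ≈ 17300 kN

I = πd⁴/64 = π×223⁴/64 = 1.214×10^8 mm⁴
I = 1.214×10^8 mm⁴ = 1.214×10^-4 m⁴
Effective length L_e = K·L = 2 × 1.43 = 2.860 m
P_cr = π²EI / L_e² = π² × 118×10⁹ × 1.214×10^-4 / 2.860² = 1.728×10^7 N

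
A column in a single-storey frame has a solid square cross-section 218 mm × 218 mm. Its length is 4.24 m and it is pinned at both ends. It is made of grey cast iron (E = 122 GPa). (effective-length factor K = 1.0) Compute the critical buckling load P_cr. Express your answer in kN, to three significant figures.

I = a⁴/12 = 218⁴/12 = 1.882×10^8 mm⁴
I = 1.882×10^8 mm⁴ = 1.882×10^-4 m⁴
Effective length L_e = K·L = 1 × 4.24 = 4.240 m
P_cr = π²EI / L_e² = π² × 122×10⁹ × 1.882×10^-4 / 4.240² = 1.261×10^7 N

P_cr ≈ 12600 kN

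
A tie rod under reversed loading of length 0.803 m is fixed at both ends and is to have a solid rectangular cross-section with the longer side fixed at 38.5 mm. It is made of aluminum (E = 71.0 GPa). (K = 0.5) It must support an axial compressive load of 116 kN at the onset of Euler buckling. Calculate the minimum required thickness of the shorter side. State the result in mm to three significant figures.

L_e = K·L = 0.5 × 0.803 = 0.4015 m
Required I = P_cr·L_e²/(π²E) = 1.160×10^5 × 0.4015² / (π² × 7.10×10^10) = 2.669×10^-8 m⁴
I_req = 2.669×10^4 mm⁴
Rectangle, weak axis: I_min = h·b³/12 with h = 38.5 mm fixed  ⇒  b = (12I/h)^(1/3) = 20.3 mm

b ≈ 20.3 mm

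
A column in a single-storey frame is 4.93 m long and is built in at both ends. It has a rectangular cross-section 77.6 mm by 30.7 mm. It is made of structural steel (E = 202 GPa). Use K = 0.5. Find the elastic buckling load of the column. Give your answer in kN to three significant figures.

P_cr ≈ 61.4 kN

Buckling occurs about the weak axis: I_min = h·b³/12 with b = 30.7 mm (the shorter side).
I_min = 77.6×30.7³/12 = 1.871×10^5 mm⁴
I = 1.871×10^5 mm⁴ = 1.871×10^-7 m⁴
Effective length L_e = K·L = 0.5 × 4.93 = 2.465 m
P_cr = π²EI / L_e² = π² × 202×10⁹ × 1.871×10^-7 / 2.465² = 6.139×10^4 N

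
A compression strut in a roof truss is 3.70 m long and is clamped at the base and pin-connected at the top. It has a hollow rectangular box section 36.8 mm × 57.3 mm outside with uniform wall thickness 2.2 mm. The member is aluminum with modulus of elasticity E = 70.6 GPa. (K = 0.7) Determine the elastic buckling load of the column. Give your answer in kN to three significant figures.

P_cr ≈ 9.14 kN

Inner dimensions: h_i = 57.3 − 2×2.2 = 52.90 mm, b_i = 36.8 − 2×2.2 = 32.40 mm
Weak-axis I_min = (h_o·b_o³ − h_i·b_i³)/12 with b_o = 36.8, b_i = 32.40 mm (shorter outer/inner sides).
I_min = (57.3×36.8³ − 52.90×32.40³)/12 = 8.803×10^4 mm⁴
I = 8.803×10^4 mm⁴ = 8.803×10^-8 m⁴
Effective length L_e = K·L = 0.7 × 3.70 = 2.590 m
P_cr = π²EI / L_e² = π² × 70.6×10⁹ × 8.803×10^-8 / 2.590² = 9.144×10^3 N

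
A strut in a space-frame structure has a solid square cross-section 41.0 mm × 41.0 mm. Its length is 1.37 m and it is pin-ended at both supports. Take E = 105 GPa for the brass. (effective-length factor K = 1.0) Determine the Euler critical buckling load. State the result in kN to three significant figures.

P_cr ≈ 130 kN

I = a⁴/12 = 41.0⁴/12 = 2.355×10^5 mm⁴
I = 2.355×10^5 mm⁴ = 2.355×10^-7 m⁴
Effective length L_e = K·L = 1 × 1.37 = 1.370 m
P_cr = π²EI / L_e² = π² × 105×10⁹ × 2.355×10^-7 / 1.370² = 1.300×10^5 N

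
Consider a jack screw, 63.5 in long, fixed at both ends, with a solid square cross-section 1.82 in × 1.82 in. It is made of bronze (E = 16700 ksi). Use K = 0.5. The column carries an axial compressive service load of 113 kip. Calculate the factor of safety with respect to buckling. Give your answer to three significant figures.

n ≈ 1.32

I = a⁴/12 = 1.82⁴/12 = 0.9143 in⁴
Effective length L_e = K·L = 0.5 × 63.5 = 31.75 in
P_cr = π²EI / L_e² = π² × 16700×10³ × 0.9143 / 31.75² = 1.495×10^5 lb
Factor of safety n = P_cr / P = 149.50 / 113 = 1.32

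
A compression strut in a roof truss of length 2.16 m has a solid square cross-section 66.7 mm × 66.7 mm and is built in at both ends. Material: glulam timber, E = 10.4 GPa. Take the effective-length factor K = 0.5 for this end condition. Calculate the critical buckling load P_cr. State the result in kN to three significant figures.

P_cr ≈ 145 kN

I = a⁴/12 = 66.7⁴/12 = 1.649×10^6 mm⁴
I = 1.649×10^6 mm⁴ = 1.649×10^-6 m⁴
Effective length L_e = K·L = 0.5 × 2.16 = 1.080 m
P_cr = π²EI / L_e² = π² × 10.4×10⁹ × 1.649×10^-6 / 1.080² = 1.451×10^5 N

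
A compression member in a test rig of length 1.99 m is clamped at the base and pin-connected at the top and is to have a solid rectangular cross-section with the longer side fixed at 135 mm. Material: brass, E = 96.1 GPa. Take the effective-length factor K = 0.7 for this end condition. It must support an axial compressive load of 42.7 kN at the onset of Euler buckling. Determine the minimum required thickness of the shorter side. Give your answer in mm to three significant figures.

L_e = K·L = 0.7 × 1.99 = 1.393 m
Required I = P_cr·L_e²/(π²E) = 4.270×10^4 × 1.393² / (π² × 9.61×10^10) = 8.736×10^-8 m⁴
I_req = 8.736×10^4 mm⁴
Rectangle, weak axis: I_min = h·b³/12 with h = 135 mm fixed  ⇒  b = (12I/h)^(1/3) = 19.8 mm

b ≈ 19.8 mm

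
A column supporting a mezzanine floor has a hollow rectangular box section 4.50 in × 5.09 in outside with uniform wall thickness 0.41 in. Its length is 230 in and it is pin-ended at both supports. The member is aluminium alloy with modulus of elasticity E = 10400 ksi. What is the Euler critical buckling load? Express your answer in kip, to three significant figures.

Inner dimensions: h_i = 5.09 − 2×0.41 = 4.270 in, b_i = 4.50 − 2×0.41 = 3.680 in
Weak-axis I_min = (h_o·b_o³ − h_i·b_i³)/12 with b_o = 4.50, b_i = 3.680 in (shorter outer/inner sides).
I_min = (5.09×4.50³ − 4.270×3.680³)/12 = 20.92 in⁴
Effective length L_e = K·L = 1 × 230 = 230.0 in
P_cr = π²EI / L_e² = π² × 10400×10³ × 20.92 / 230.0² = 4.059×10^4 lb

P_cr ≈ 40.6 kip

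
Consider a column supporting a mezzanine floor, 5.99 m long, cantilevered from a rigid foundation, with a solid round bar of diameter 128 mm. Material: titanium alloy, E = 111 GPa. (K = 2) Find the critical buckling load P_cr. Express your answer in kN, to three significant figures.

I = πd⁴/64 = π×128⁴/64 = 1.318×10^7 mm⁴
I = 1.318×10^7 mm⁴ = 1.318×10^-5 m⁴
Effective length L_e = K·L = 2 × 5.99 = 11.98 m
P_cr = π²EI / L_e² = π² × 111×10⁹ × 1.318×10^-5 / 11.98² = 1.006×10^5 N

P_cr ≈ 101 kN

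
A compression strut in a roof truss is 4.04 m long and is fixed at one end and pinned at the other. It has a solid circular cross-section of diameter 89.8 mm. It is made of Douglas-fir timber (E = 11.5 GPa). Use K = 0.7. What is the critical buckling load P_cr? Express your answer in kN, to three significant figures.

I = πd⁴/64 = π×89.8⁴/64 = 3.192×10^6 mm⁴
I = 3.192×10^6 mm⁴ = 3.192×10^-6 m⁴
Effective length L_e = K·L = 0.7 × 4.04 = 2.828 m
P_cr = π²EI / L_e² = π² × 11.5×10⁹ × 3.192×10^-6 / 2.828² = 4.530×10^4 N

P_cr ≈ 45.3 kN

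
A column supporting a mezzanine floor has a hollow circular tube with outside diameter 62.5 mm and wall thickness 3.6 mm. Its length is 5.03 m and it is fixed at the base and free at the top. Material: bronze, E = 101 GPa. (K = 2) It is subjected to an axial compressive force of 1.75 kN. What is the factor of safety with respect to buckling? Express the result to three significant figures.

n ≈ 1.63

Inner diameter d_i = 62.5 − 2×3.6 = 55.30 mm
I = π(d_o⁴ − d_i⁴)/64 = π(62.5⁴ − 55.30⁴)/64 = 2.900×10^5 mm⁴
I = 2.900×10^5 mm⁴ = 2.900×10^-7 m⁴
Effective length L_e = K·L = 2 × 5.03 = 10.06 m
P_cr = π²EI / L_e² = π² × 101×10⁹ × 2.900×10^-7 / 10.06² = 2.856×10^3 N
Factor of safety n = P_cr / P = 2.8560 / 1.75 = 1.63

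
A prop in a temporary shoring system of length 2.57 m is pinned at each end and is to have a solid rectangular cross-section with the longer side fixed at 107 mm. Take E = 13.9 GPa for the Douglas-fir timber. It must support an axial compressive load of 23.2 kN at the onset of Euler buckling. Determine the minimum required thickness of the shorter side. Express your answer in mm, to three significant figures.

b ≈ 50.0 mm

L_e = K·L = 1 × 2.57 = 2.570 m
Required I = P_cr·L_e²/(π²E) = 2.320×10^4 × 2.570² / (π² × 1.39×10^10) = 1.117×10^-6 m⁴
I_req = 1.117×10^6 mm⁴
Rectangle, weak axis: I_min = h·b³/12 with h = 107 mm fixed  ⇒  b = (12I/h)^(1/3) = 50.0 mm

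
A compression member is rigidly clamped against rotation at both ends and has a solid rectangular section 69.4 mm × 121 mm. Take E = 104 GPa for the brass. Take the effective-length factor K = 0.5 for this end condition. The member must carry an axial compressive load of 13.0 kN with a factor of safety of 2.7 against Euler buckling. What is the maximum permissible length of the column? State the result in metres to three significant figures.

L_max ≈ 19.9 m

Buckling occurs about the weak axis: I_min = h·b³/12 with b = 69.4 mm (the shorter side).
I_min = 121×69.4³/12 = 3.370×10^6 mm⁴
I = 3.370×10^-6 m⁴
Required critical load P_cr = n·P = 2.7 × 13.0 = 35.10 kN = 3.510×10^4 N
From P_cr = π²EI/(K·L)²:  L = (1/K)·√(π²EI/P_cr) = (1/0.5)·√(π²×1.04×10^11×3.370×10^-6/3.510×10^4)
L = 19.9 m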